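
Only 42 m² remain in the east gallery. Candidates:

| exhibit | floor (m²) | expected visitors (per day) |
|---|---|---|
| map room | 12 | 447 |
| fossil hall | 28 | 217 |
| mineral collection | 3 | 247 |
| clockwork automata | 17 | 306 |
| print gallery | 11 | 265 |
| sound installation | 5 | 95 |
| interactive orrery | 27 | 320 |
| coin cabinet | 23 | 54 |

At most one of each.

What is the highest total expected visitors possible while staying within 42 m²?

1095

The ratio heuristic lands on map room + mineral collection + print gallery + sound installation (1054) but leaves 11 m² idle.
The 11 m² tied up in print gallery is better spent on clockwork automata — total rises to 1095 (37 m²).
The closest alternative, map room + mineral collection + print gallery + sound installation, reaches only 1054.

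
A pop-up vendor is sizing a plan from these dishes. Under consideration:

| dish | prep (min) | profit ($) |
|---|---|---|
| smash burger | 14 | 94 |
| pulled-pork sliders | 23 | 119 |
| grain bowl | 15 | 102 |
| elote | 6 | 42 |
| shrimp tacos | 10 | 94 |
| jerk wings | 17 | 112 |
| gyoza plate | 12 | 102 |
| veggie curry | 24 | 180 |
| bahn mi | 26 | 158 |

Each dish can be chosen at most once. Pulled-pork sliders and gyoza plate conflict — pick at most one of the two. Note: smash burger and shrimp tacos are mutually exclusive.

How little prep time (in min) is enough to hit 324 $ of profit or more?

42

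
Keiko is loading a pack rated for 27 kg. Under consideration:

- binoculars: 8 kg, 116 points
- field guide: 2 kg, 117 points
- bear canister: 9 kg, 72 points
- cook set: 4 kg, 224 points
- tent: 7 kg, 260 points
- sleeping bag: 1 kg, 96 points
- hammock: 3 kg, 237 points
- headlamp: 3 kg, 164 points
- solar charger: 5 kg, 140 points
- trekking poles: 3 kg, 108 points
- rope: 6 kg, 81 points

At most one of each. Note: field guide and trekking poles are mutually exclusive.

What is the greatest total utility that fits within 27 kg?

By utility per kg: sleeping bag 96.00, hammock 79.00, field guide 58.50, cook set 56.00 lead.
Field guide + cook set + tent + sleeping bag + hammock + headlamp + solar charger uses 25 of the 27 kg and totals 1238.
The closest alternative, cook set + tent + sleeping bag + hammock + headlamp + solar charger + trekking poles, reaches only 1229.

1238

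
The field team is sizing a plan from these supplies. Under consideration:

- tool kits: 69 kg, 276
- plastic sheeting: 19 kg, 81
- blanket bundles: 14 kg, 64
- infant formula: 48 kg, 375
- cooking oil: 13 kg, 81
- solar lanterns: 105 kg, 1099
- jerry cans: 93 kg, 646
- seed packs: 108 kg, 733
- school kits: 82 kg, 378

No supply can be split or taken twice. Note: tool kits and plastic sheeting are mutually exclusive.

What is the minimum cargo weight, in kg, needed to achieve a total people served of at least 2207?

261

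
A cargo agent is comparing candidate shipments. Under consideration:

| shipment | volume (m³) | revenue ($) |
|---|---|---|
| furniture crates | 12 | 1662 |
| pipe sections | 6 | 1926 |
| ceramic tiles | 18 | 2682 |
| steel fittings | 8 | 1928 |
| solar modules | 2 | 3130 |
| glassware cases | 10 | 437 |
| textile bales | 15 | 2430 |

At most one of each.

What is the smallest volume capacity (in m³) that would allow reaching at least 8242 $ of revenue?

28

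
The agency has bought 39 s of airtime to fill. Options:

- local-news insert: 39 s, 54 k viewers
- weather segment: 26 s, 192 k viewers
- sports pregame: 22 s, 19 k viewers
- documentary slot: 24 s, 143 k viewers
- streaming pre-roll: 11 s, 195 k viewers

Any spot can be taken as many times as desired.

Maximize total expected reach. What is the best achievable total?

The ratio ordering already packs tightly: 3×streaming pre-roll, 33 s, 585.

585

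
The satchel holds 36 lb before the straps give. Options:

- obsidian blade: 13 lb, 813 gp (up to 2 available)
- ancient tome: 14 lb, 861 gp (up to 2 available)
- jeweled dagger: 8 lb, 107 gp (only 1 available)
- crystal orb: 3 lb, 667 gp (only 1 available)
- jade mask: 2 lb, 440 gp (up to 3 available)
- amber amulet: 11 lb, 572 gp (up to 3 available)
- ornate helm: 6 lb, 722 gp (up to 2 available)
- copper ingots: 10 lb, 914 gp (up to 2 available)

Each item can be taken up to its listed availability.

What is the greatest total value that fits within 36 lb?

4537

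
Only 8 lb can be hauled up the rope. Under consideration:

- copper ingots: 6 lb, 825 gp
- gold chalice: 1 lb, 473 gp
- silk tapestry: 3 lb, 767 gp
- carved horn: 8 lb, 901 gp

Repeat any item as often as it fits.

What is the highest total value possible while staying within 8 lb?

3784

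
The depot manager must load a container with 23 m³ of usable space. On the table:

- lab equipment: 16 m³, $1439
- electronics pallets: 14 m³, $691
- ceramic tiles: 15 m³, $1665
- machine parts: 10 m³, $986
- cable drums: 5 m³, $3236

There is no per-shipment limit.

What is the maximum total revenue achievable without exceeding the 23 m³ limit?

Taking 4×cable drums: 20 m³ used, 12944 in revenue.
Nothing else within 23 m³ beats 12944.

12944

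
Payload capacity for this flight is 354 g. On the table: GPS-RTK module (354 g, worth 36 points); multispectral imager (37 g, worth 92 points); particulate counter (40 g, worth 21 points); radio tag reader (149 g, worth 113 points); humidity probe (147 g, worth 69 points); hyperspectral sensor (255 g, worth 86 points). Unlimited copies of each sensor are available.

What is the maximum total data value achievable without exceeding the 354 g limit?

By data value per g: multispectral imager 2.49, radio tag reader 0.76, particulate counter 0.53, humidity probe 0.47 lead.
Best packing: 9×multispectral imager — 333 g, 828 total.
No other feasible combination exceeds 828.

828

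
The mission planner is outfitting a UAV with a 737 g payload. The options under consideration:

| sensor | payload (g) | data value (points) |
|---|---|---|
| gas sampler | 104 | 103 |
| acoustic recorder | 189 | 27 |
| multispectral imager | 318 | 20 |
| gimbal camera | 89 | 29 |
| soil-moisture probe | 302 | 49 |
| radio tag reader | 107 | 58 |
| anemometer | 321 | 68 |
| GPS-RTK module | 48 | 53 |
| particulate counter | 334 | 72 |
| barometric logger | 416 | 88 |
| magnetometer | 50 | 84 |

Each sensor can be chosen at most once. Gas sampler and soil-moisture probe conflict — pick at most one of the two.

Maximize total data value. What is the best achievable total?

399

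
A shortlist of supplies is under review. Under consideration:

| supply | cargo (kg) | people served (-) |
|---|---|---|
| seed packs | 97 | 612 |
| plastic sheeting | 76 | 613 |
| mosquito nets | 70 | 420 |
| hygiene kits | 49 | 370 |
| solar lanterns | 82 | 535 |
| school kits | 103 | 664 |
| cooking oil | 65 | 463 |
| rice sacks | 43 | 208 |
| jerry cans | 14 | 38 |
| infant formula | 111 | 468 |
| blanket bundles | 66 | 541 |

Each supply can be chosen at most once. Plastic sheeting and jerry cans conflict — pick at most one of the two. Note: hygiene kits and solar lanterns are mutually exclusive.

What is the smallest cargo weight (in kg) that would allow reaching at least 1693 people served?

Look for the lowest-cargo combination reaching 1693.
plastic sheeting + hygiene kits + rice sacks + blanket bundles reaches 1732 using 234 kg.
No combination under 234 kg hits 1693.

234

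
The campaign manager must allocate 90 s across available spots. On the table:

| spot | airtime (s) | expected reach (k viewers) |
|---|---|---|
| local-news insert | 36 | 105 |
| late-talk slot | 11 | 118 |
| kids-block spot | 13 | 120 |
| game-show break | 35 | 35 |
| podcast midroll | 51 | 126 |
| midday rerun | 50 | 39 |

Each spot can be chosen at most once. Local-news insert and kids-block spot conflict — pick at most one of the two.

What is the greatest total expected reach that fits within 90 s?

364

Taking late-talk slot + kids-block spot + podcast midroll: 75 s used, 364 in expected reach.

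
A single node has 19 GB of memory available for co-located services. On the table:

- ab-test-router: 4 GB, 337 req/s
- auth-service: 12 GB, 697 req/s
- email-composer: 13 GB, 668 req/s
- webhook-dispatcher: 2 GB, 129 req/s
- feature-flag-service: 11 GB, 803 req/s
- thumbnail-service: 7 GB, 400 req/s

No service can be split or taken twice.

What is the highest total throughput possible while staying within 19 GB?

1269

Best packing: ab-test-router + webhook-dispatcher + feature-flag-service — 17 GB, 1269 total.
No other feasible combination exceeds 1269.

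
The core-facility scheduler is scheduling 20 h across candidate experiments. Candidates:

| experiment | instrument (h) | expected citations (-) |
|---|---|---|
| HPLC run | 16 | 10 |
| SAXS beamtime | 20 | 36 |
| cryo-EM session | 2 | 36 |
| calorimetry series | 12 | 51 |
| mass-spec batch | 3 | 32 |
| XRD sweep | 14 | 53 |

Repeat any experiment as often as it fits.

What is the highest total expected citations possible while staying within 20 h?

Density check — cryo-EM session 18.00, mass-spec batch 10.67, calorimetry series 4.25 are the best per h.
10×cryo-EM session uses 20 of the 20 h and totals 360.
Nothing else within 20 h beats 360.

360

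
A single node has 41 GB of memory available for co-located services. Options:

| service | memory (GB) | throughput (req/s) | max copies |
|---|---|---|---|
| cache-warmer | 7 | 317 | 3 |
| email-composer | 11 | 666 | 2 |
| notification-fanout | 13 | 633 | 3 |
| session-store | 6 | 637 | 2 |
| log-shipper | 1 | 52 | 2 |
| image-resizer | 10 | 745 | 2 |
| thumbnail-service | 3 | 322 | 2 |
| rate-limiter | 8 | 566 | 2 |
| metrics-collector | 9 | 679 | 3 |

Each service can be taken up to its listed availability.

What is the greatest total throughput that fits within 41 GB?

3520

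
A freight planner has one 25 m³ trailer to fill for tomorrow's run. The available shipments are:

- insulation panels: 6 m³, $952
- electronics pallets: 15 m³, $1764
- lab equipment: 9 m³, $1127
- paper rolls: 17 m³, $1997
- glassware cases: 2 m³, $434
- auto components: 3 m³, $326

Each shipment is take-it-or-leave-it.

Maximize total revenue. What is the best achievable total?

3383

By revenue per m³: glassware cases 217.00, insulation panels 158.67, lab equipment 125.22, electronics pallets 117.60 lead.
A density-first pass picks insulation panels + lab equipment + glassware cases + auto components — 2839 at 20 m³.
Replace lab equipment and auto components with paper rolls: the trade gains 544 net, giving 3383 at 25 m³.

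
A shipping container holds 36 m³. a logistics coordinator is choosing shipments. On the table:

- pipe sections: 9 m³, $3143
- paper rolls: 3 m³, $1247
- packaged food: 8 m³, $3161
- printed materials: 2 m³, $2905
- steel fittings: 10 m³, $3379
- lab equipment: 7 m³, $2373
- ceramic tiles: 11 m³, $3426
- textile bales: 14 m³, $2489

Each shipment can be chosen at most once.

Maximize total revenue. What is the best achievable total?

14961

Density check — printed materials 1452.50, paper rolls 415.67, packaged food 395.12 are the best per m³.
The ratio heuristic lands on pipe sections + paper rolls + packaged food + printed materials + lab equipment (12829) but leaves 7 m³ idle.
Dropping paper rolls frees 3 m³; slotting in steel fittings (10 m³) lifts the total to 14961 at 36 m³.
An exhaustive check of the 256 subsets confirms 14961.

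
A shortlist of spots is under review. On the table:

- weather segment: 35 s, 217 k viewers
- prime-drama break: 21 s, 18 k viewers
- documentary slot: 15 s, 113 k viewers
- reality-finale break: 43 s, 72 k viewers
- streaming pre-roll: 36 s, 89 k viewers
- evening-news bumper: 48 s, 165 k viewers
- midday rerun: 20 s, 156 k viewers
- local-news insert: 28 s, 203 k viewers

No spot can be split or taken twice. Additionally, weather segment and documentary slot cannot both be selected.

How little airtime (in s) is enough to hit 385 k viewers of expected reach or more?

Minimise s subject to total expected reach ≥ 385.
weather segment + local-news insert: 420 expected reach at 63 s.
Any bundle with less than 63 s falls short of 385.

63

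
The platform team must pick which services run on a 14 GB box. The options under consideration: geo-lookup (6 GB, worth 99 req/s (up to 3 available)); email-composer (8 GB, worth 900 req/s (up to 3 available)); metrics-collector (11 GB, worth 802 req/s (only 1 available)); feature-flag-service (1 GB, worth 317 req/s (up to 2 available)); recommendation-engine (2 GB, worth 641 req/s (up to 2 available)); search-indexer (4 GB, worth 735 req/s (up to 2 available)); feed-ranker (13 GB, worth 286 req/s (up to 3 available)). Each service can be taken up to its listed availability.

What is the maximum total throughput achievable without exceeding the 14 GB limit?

2×feature-flag-service + 2×recommendation-engine + 2×search-indexer uses 14 of the 14 GB and totals 3386.
Nothing else within 14 GB beats 3386.

3386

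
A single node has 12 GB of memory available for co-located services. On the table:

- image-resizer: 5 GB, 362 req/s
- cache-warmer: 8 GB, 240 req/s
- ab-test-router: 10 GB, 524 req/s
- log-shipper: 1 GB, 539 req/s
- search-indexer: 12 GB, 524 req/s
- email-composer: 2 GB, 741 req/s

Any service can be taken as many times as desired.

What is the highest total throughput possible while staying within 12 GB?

6468

Density check — log-shipper 539.00, email-composer 370.50, image-resizer 72.40, ab-test-router 52.40 are the best per GB.
12×log-shipper uses 12 of the 12 GB and totals 6468.
No other feasible combination exceeds 6468.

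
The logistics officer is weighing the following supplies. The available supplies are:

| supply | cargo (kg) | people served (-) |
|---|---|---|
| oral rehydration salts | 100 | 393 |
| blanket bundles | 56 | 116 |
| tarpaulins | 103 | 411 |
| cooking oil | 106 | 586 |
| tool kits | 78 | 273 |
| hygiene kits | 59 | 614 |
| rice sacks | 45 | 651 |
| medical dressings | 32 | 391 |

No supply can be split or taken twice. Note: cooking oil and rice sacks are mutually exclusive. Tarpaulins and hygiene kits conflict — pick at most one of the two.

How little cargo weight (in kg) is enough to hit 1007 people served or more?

Need the lightest bundle worth ≥ 1007.
rice sacks + medical dressings reaches 1042 using 77 kg.
Any bundle with less than 77 kg falls short of 1007.

77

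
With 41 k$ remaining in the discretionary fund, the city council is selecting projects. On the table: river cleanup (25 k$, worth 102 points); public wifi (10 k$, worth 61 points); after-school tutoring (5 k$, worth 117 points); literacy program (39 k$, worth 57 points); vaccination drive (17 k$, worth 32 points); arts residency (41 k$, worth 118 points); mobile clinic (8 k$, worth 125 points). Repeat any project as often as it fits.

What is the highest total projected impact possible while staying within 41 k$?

Taking 8×after-school tutoring: 40 k$ used, 936 in projected impact.

936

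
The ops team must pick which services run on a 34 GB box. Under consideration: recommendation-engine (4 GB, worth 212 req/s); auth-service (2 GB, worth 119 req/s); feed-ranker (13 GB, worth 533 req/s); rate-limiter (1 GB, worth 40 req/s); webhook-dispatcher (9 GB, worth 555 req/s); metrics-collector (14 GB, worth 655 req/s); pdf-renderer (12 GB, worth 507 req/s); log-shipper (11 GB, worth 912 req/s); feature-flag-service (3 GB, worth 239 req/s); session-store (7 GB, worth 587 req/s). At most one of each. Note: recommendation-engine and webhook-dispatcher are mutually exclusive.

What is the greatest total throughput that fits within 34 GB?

By throughput per GB: session-store 83.86, log-shipper 82.91, feature-flag-service 79.67 lead.
Taking auth-service + rate-limiter + webhook-dispatcher + log-shipper + feature-flag-service + session-store: 33 GB used, 2452 in throughput.
Next best is auth-service + webhook-dispatcher + log-shipper + feature-flag-service + session-store at 2412 (32 GB) — short by 40.

2452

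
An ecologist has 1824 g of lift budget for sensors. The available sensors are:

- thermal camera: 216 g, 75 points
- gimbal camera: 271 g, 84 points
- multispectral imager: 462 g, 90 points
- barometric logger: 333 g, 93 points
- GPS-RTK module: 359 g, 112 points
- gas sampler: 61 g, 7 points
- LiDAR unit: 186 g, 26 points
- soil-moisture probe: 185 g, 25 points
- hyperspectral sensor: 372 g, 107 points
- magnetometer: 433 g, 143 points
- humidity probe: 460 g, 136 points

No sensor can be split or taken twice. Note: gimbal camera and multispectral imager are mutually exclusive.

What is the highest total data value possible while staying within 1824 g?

559

Taking the top-ratio sensors first gives thermal camera + gimbal camera + GPS-RTK module + gas sampler + magnetometer + humidity probe for 557 (1800 g).
The 332 g tied up in gimbal camera and gas sampler is better spent on barometric logger — total rises to 559 (1801 g).
The closest alternative, thermal camera + gimbal camera + GPS-RTK module + gas sampler + magnetometer + humidity probe, reaches only 557.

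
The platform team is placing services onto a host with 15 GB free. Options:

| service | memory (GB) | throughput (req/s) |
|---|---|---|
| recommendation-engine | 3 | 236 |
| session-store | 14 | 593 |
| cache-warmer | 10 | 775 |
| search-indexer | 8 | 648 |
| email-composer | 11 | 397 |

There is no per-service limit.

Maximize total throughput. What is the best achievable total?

Filling by ratio: 2×recommendation-engine + search-indexer for 1120, with 1 GB left unused.
The 8 GB tied up in search-indexer is better spent on 3×recommendation-engine — total rises to 1180 (15 GB).

1180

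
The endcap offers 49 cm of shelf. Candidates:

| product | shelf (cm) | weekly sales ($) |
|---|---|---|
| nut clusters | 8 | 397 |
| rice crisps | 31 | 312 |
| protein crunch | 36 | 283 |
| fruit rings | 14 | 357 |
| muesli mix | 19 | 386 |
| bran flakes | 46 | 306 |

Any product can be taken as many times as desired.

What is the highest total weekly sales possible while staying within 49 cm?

Density check — nut clusters 49.62, fruit rings 25.50, muesli mix 20.32, rice crisps 10.06 are the best per cm.
Taking 6×nut clusters: 48 cm used, 2382 in weekly sales.

2382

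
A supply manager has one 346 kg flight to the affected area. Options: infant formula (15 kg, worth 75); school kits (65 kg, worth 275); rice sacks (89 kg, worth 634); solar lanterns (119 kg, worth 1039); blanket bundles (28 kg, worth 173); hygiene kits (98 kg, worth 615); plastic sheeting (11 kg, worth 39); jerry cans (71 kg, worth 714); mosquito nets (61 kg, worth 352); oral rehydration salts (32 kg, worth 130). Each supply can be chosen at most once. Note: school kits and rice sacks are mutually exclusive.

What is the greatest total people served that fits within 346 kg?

2739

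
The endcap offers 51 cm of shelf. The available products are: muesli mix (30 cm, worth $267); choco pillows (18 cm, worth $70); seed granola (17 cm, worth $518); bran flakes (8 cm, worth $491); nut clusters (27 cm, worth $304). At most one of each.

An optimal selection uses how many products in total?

Optimal total is 1079.
choco pillows + seed granola + bran flakes hits 1079 at 43 cm.
All optima have 3 products.

3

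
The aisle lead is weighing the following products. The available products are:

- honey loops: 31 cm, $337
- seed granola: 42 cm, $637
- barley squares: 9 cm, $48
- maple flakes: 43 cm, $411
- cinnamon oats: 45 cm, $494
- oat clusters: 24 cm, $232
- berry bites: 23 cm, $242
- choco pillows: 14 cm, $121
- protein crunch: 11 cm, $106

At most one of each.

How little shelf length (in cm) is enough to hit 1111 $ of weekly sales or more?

87

Look for the lowest-shelf combination reaching 1111.
Taking seed granola + cinnamon oats gives 1131 (≥ 1111) for 87 cm.
Any bundle with less than 87 cm falls short of 1111.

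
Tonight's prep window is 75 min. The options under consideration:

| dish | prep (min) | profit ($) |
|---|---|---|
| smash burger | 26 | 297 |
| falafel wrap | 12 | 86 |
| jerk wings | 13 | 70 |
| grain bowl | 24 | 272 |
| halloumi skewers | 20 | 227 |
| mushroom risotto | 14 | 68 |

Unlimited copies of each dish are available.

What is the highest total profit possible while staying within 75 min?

Density check — smash burger 11.42, halloumi skewers 11.35, grain bowl 11.33 are the best per min.
A density-first pass picks 2×smash burger + halloumi skewers — 821 at 72 min.
Replace smash burger and halloumi skewers with 2×grain bowl: the trade gains 20 net, giving 841 at 74 min.
That's the maximum — no swap from here does better than 841.

841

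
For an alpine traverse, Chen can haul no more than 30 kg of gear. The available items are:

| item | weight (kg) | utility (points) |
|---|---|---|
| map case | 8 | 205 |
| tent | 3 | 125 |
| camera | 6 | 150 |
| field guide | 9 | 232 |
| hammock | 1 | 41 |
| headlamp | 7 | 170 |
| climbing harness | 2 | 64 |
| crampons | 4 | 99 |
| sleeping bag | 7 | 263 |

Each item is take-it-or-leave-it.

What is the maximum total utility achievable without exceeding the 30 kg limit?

930

The ratio ordering already packs tightly: map case + tent + field guide + hammock + climbing harness + sleeping bag, 30 kg, 930.
Next best is tent + camera + hammock + headlamp + climbing harness + crampons + sleeping bag at 912 (30 kg) — short by 18.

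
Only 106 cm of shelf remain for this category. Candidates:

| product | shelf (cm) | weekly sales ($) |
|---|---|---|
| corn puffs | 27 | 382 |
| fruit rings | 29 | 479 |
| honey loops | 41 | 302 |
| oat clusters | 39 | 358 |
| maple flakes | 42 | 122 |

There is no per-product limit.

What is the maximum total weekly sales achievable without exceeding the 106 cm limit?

1437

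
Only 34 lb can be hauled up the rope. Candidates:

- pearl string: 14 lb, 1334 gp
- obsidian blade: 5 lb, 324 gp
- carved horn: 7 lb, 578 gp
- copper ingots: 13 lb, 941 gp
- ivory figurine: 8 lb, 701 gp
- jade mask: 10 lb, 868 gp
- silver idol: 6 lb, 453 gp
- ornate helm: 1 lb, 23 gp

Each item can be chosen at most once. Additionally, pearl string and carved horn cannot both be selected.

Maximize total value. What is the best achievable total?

2926

Ranking by ratio (value/lb): pearl string 95.29, ivory figurine 87.62, jade mask 86.80.
Best packing: pearl string + ivory figurine + jade mask + ornate helm — 33 lb, 2926 total.
Runner-up pearl string + ivory figurine + jade mask tops out at 2903.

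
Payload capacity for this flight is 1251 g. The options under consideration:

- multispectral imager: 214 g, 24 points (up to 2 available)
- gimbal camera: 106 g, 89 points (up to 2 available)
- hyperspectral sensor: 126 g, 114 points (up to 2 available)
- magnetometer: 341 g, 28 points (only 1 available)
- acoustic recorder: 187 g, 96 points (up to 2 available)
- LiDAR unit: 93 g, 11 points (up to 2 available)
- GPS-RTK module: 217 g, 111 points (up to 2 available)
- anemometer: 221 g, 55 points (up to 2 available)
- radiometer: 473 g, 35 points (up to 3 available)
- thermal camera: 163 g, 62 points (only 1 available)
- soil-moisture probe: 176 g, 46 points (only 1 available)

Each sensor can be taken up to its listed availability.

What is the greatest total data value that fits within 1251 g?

786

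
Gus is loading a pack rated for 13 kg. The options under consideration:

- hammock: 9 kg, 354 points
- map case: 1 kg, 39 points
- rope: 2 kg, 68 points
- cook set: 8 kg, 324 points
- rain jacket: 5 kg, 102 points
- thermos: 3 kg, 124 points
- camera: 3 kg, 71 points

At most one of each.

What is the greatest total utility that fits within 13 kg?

517

Filling by ratio: map case + cook set + thermos for 487, with 1 kg left unused.
Dropping cook set frees 8 kg; slotting in hammock (9 kg) lifts the total to 517 at 13 kg.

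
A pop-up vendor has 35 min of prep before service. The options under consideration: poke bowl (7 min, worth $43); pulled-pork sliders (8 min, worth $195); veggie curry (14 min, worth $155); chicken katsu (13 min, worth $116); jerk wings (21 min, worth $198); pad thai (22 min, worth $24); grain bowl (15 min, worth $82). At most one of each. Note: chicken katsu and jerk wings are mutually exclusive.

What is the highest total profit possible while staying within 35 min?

466

Ranking by ratio (profit/min): pulled-pork sliders 24.38, veggie curry 11.07, jerk wings 9.43, chicken katsu 8.92.
Pulled-pork sliders + veggie curry + chicken katsu uses 35 of the 35 min and totals 466.
Nothing else feasible within 35 min beats 466.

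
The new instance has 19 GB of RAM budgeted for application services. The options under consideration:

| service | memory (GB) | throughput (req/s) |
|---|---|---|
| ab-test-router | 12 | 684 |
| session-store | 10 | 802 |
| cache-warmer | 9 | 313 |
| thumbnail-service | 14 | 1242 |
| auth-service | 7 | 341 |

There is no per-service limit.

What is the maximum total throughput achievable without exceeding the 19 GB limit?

Thumbnail-service uses 14 of the 19 GB and totals 1242.
No other feasible combination exceeds 1242.

1242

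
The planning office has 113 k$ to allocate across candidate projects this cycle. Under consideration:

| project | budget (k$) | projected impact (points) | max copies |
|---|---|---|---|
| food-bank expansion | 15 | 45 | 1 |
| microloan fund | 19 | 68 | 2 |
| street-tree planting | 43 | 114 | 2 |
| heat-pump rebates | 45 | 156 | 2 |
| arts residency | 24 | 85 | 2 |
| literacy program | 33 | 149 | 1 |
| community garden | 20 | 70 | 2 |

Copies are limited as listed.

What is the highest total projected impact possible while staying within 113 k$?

425

By projected impact per k$: literacy program 4.52, microloan fund 3.58, arts residency 3.54, community garden 3.50 lead.
Filling by ratio: food-bank expansion + 2×microloan fund + arts residency + literacy program for 415, with 3 k$ left unused.
Replace food-bank expansion and arts residency with 2×community garden: the trade gains 10 net, giving 425 at 111 k$.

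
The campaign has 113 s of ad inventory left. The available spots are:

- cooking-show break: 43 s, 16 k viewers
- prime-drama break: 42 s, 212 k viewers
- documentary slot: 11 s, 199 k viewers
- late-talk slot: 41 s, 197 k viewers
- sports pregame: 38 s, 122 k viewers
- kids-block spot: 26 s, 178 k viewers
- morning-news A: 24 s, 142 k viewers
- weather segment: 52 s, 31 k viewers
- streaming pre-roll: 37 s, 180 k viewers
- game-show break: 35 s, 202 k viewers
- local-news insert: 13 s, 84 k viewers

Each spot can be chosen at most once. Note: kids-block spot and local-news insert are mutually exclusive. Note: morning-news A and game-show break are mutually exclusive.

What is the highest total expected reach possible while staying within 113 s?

Documentary slot + late-talk slot + kids-block spot + game-show break uses 113 of the 113 s and totals 776.
No other feasible combination exceeds 776.

776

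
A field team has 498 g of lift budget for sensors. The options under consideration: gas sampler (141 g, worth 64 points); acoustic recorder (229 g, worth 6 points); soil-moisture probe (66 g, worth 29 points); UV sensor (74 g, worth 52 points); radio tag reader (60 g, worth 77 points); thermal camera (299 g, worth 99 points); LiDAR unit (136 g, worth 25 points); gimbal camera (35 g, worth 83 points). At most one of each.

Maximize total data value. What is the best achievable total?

Density check — gimbal camera 2.37, radio tag reader 1.28, UV sensor 0.70, gas sampler 0.45 are the best per g.
Greedy by ratio would take gas sampler + soil-moisture probe + UV sensor + radio tag reader + gimbal camera: 376 g used, total 305.
Dropping gas sampler and soil-moisture probe frees 207 g; slotting in thermal camera (299 g) lifts the total to 311 at 468 g.

311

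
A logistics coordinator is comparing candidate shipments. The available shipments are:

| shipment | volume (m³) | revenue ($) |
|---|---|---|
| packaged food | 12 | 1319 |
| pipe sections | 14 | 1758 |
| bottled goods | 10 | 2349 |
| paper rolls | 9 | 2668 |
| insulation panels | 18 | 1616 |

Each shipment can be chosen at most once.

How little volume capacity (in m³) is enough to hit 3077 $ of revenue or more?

Look for the lowest-volume combination reaching 3077.
bottled goods + paper rolls: 5017 revenue at 19 m³.
Below 19 m³ the best achievable stays under 3077.

19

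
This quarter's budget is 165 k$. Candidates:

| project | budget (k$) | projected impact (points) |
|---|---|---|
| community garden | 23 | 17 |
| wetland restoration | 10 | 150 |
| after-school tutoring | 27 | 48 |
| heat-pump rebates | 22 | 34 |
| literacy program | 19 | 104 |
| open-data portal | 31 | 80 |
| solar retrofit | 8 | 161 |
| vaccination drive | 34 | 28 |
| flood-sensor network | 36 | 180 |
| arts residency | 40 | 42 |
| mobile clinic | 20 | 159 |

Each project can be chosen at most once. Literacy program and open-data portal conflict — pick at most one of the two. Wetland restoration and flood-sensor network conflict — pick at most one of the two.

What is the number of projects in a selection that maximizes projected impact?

7

Best achievable projected impact is 703.
community garden + after-school tutoring + heat-pump rebates + literacy program + solar retrofit + flood-sensor network + mobile clinic hits 703 at 155 k$.
Any selection reaching 703 contains exactly 7 projects.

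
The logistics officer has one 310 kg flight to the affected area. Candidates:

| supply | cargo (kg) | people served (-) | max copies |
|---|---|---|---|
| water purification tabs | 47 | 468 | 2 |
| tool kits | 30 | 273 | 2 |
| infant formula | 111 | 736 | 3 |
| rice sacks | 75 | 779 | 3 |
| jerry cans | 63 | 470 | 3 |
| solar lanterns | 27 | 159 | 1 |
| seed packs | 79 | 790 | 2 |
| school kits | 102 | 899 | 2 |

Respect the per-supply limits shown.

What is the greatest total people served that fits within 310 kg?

3138

Taking the top-ratio supplies first gives 3×rice sacks + seed packs for 3127 (304 kg).
The 75 kg tied up in rice sacks is better spent on seed packs — total rises to 3138 (308 kg).
Nothing else within 310 kg beats 3138.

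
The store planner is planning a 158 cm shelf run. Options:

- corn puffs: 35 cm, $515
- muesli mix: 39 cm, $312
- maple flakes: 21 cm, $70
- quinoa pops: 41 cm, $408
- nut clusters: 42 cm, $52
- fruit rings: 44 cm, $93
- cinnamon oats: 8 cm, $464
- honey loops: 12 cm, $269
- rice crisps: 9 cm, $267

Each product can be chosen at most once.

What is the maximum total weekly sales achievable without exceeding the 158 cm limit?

2235

Corn puffs + muesli mix + quinoa pops + cinnamon oats + honey loops + rice crisps uses 144 of the 158 cm and totals 2235.
Next best is corn puffs + muesli mix + maple flakes + quinoa pops + cinnamon oats + honey loops at 2038 (156 cm) — short by 197.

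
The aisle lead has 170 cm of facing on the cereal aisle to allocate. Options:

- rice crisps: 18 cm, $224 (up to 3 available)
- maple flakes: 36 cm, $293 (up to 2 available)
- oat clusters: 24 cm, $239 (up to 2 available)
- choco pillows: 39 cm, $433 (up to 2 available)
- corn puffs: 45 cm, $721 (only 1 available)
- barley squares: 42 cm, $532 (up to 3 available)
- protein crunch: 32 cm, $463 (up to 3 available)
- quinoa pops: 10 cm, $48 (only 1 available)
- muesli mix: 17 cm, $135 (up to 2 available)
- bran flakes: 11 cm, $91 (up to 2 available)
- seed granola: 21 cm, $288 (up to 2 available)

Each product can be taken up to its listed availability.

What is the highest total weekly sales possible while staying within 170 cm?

By weekly sales per cm: corn puffs 16.02, protein crunch 14.47, seed granola 13.71, barley squares 12.67 lead.
Greedy by ratio would take corn puffs + 3×protein crunch + seed granola: 162 cm used, total 2398.
The 32 cm tied up in protein crunch is better spent on rice crisps + seed granola — total rises to 2447 (169 cm).

2447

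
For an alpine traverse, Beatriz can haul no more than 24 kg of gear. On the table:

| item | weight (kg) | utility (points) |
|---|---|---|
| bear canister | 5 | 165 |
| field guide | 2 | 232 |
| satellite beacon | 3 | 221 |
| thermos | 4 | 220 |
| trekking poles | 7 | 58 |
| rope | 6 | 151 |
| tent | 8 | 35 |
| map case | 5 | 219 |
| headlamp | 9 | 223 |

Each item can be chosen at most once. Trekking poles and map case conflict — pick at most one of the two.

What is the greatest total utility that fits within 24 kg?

1115

Filling by ratio: bear canister + field guide + satellite beacon + thermos + map case for 1057, with 5 kg left unused.
Dropping bear canister frees 5 kg; slotting in headlamp (9 kg) lifts the total to 1115 at 23 kg.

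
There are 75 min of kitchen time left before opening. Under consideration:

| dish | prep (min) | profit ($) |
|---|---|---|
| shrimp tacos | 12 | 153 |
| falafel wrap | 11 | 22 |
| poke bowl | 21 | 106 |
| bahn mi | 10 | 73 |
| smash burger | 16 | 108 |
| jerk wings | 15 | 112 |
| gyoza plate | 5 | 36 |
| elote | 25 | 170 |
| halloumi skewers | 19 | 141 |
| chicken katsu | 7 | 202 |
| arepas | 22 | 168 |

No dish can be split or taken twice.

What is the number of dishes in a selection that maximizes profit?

5

The maximum profit within 75 min is 776.
One optimal bundle: shrimp tacos + jerk wings + halloumi skewers + chicken katsu + arepas (75 min).
Every optimal selection uses 5 dishes.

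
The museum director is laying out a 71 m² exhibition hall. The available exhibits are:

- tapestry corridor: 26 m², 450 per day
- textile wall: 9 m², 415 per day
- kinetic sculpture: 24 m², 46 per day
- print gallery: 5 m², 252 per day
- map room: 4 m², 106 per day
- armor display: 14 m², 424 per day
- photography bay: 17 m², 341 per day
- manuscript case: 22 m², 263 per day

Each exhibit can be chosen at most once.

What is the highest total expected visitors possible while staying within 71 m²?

1882

Taking the top-ratio exhibits first gives textile wall + print gallery + map room + armor display + photography bay + manuscript case for 1801 (71 m²).
The 26 m² tied up in map room and manuscript case is better spent on tapestry corridor — total rises to 1882 (71 m²).
Next best is textile wall + print gallery + map room + armor display + photography bay + manuscript case at 1801 (71 m²) — short by 81.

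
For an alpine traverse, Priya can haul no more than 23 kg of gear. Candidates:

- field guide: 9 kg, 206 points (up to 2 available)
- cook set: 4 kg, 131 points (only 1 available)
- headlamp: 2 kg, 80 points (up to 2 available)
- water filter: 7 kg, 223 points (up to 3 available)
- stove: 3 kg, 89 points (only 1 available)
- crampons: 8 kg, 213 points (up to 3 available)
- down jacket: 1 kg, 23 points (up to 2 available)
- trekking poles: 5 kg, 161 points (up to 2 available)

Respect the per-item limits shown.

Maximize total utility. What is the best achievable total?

Density check — headlamp 40.00, cook set 32.75, trekking poles 32.20 are the best per kg.
A density-first pass picks cook set + 2×headlamp + stove + 2×down jacket + 2×trekking poles — 748 at 23 kg.
Reworking the packing: 2×headlamp + 2×water filter + trekking poles uses 23 kg and improves the total to 767.
No other feasible combination exceeds 767.

767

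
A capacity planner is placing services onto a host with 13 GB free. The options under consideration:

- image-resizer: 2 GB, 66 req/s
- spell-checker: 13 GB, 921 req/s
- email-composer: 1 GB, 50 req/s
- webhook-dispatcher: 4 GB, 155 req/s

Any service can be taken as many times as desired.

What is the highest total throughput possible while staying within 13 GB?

Density check — spell-checker 70.85, email-composer 50.00, webhook-dispatcher 38.75 are the best per GB.
The ratio ordering already packs tightly: spell-checker, 13 GB, 921.
Nothing else within 13 GB beats 921.

921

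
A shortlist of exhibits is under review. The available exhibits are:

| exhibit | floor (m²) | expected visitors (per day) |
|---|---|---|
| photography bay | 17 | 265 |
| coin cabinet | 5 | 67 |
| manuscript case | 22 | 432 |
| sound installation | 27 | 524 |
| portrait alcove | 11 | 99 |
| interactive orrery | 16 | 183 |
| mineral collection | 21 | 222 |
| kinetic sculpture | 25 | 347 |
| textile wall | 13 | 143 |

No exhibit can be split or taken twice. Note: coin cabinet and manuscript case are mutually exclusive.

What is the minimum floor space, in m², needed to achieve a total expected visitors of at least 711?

44

Minimise m² subject to total expected visitors ≥ 711.
photography bay + sound installation reaches 789 using 44 m².
Below 44 m² the best achievable stays under 711.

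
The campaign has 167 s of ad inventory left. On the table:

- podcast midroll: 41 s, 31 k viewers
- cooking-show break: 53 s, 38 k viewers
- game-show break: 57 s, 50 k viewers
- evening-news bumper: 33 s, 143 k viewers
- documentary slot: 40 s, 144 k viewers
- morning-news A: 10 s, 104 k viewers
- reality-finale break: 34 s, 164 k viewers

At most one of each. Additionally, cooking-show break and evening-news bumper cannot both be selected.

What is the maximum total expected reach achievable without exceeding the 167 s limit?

Podcast midroll + evening-news bumper + documentary slot + morning-news A + reality-finale break uses 158 of the 167 s and totals 586.
Next best is evening-news bumper + documentary slot + morning-news A + reality-finale break at 555 (117 s) — short by 31.

586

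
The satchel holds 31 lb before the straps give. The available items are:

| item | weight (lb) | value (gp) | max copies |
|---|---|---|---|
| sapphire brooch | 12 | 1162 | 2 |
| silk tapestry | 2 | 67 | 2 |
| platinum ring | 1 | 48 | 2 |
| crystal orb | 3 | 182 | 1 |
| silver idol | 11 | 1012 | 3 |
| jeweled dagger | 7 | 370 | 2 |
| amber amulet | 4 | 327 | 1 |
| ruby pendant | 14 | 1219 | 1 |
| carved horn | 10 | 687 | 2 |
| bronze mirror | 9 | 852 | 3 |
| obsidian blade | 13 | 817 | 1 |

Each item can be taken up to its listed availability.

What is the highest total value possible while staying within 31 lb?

2914

A density-first pass picks 2×sapphire brooch + crystal orb + amber amulet — 2833 at 31 lb.
A better packing is sapphire brooch + platinum ring + 2×bronze mirror: 31 lb, total 2914.
Nothing else within 31 lb beats 2914.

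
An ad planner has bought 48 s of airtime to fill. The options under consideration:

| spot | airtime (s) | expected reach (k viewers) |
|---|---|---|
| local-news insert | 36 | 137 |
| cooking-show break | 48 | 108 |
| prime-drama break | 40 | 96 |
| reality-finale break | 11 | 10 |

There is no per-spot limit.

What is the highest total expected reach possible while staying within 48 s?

Taking local-news insert + reality-finale break: 47 s used, 147 in expected reach.
Nothing else within 48 s beats 147.

147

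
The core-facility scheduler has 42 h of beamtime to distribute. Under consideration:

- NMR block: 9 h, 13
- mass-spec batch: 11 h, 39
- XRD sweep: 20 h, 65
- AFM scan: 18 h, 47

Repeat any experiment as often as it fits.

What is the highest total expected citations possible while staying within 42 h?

143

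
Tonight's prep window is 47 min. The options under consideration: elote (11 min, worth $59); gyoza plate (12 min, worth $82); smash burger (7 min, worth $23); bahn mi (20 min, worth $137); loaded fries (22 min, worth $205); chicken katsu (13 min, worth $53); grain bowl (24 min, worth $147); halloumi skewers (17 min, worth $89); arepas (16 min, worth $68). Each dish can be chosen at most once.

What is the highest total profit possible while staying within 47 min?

By profit per min: loaded fries 9.32, bahn mi 6.85, gyoza plate 6.83, grain bowl 6.12 lead.
Filling by ratio: bahn mi + loaded fries for 342, with 5 min left unused.
Dropping bahn mi frees 20 min; slotting in grain bowl (24 min) lifts the total to 352 at 46 min.
An exhaustive check of the 512 subsets confirms 352.

352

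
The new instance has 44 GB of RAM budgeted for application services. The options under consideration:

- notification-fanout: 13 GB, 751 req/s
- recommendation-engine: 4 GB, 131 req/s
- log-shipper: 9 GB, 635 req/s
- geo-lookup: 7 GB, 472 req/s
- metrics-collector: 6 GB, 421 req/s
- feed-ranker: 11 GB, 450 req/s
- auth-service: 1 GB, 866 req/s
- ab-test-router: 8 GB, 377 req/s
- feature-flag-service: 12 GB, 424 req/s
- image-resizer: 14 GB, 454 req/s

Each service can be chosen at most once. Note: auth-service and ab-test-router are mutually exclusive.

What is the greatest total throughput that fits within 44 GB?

3276

Taking notification-fanout + recommendation-engine + log-shipper + geo-lookup + metrics-collector + auth-service: 40 GB used, 3276 in throughput.
The closest alternative, notification-fanout + recommendation-engine + log-shipper + metrics-collector + feed-ranker + auth-service, reaches only 3254.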